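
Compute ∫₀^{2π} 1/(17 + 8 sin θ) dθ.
Call the integral J. The integrand is 2π-periodic and we integrate over a full period, so shifting θ does not change the value (θ → θ + π/2 turns sin θ into cos θ). Hence
  J = ∫₀^{2π} dθ/(17 + 8 cos θ).
Put z = e^{iθ}: then cos θ = (z + 1/z)/2, dθ = dz/(iz), and z runs once counterclockwise around |z| = 1:
  J = ∮_{|z|=1} 1/(17 + 8*(z + 1/z)/2) · dz/(iz) = (2/i) ∮_{|z|=1} dz/(8*z^2 + 34*z + 8).
The roots of 8*z^2 + 34*z + 8 are z = (-17 ± sqrt(17^2 - 8^2))/8, with sqrt(225) = 15; their product is 1, so only z₊ = -1/4 lies inside the unit circle (z₋ = -4 lies outside).
z₊ is a simple zero of q(z) = 8*z^2 + 34*z + 8, so Res(1/q, z₊) = 1/q'(z₊) with q'(z) = 16*z + 34; and q'(z₊) = 8*(z₊ - z₋) = 30.
Therefore J = (2/i) · 2πi · 1/(30) = 2*pi/(15) = 2*pi/15

Final answer: 2*pi/15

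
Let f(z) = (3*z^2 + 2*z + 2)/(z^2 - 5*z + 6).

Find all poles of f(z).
{2, 3}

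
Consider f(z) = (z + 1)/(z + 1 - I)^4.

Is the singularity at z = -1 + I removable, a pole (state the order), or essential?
Write f(z) = g(z)/(z + 1 - I)^4 with g(z) = z + 1.
g is entire and g(-1 + I) = I ≠ 0, so no factor of (z + 1 - I) cancels: the Laurent expansion of f about z = -1 + I starts at the power -4, i.e. lim_{z→z₀} (z - z₀)^4 f(z) = I is finite and nonzero.
So z = -1 + I is a pole of order 4.

Final answer: pole of order 4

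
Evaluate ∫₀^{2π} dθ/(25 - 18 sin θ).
Call the integral J. The integrand is 2π-periodic and we integrate over a full period, so shifting θ does not change the value (θ → θ + π/2 turns sin θ into cos θ; θ → θ + π flips the sign of the trig term). Hence
  J = ∫₀^{2π} dθ/(25 + 18 cos θ).
Put z = e^{iθ}: then cos θ = (z + 1/z)/2, dθ = dz/(iz), and z runs once counterclockwise around |z| = 1:
  J = ∮_{|z|=1} 1/(25 + 18*(z + 1/z)/2) · dz/(iz) = (2/i) ∮_{|z|=1} dz/(18*z^2 + 50*z + 18).
The roots of 18*z^2 + 50*z + 18 are z = (-25 ± sqrt(25^2 - 18^2))/18, with sqrt(301) = sqrt(301); their product is 1, so only z₊ = -25/18 + sqrt(301)/18 lies inside the unit circle (z₋ = -25/18 - sqrt(301)/18 lies outside).
z₊ is a simple zero of q(z) = 18*z^2 + 50*z + 18, so Res(1/q, z₊) = 1/q'(z₊) with q'(z) = 36*z + 50; and q'(z₊) = 18*(z₊ - z₋) = 2*sqrt(301).
Therefore J = (2/i) · 2πi · 1/(2*sqrt(301)) = 2*pi/(sqrt(301)) = 2*sqrt(301)*pi/301

Final answer: 2*sqrt(301)*pi/301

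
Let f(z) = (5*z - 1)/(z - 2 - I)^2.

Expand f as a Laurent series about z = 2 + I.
Put w = z - (2 + I), i.e. z = w + 2 + I. The denominator is w^2, so it suffices to rewrite the numerator in powers of w.

P(z) = 5*z - 1
P(w + 2 + I) = 9 + 5*I + 5*w

Dividing each term by w^2:
  f = (9 + 5*I)/w^2 + 5/w

Substituting back w = z - 2 - I:
  f(z) = (9 + 5*I)/(z - 2 - I)^2 + 5/(z - 2 - I)

The series is finite because the numerator is a polynomial; the negative powers form the principal part, and the coefficient of 1/(z - 2 - I) gives Res(f, 2 + I) = 5.

Final answer: (9 + 5*I)/(z - 2 - I)^2 + 5/(z - 2 - I)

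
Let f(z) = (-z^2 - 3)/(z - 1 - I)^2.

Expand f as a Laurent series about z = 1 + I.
Put w = z - (1 + I), i.e. z = w + 1 + I. The denominator is w^2, so it suffices to rewrite the numerator in powers of w.

P(z) = -z^2 - 3
P(w + 1 + I) = -3 - 2*I + (-2 - 2*I)*w - w^2

Dividing each term by w^2:
  f = (-3 - 2*I)/w^2 + (-2 - 2*I)/w - 1

Substituting back w = z - 1 - I:
  f(z) = (-3 - 2*I)/(z - 1 - I)^2 + (-2 - 2*I)/(z - 1 - I) - 1

The series is finite because the numerator is a polynomial; the negative powers form the principal part, and the coefficient of 1/(z - 1 - I) gives Res(f, 1 + I) = -2 - 2*I.

Final answer: (-3 - 2*I)/(z - 1 - I)^2 + (-2 - 2*I)/(z - 1 - I) - 1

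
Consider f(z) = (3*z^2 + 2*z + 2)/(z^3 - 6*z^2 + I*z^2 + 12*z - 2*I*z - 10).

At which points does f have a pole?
The singularities of f are the zeros of the denominator. Factoring,
  z^3 - 6*z^2 + I*z^2 + 12*z - 2*I*z - 10 = (z - 1 - I)*(z - 3 + I)*(z - 2 + I)
so the candidates are z = 1 + I, z = 3 - I, z = 2 - I.

Check the numerator P(z) = 3*z^2 + 2*z + 2 at each one:
  P(1 + I) = 4 + 8*I ≠ 0, so z = 1 + I is a (simple) pole.
  P(3 - I) = 32 - 20*I ≠ 0, so z = 3 - I is a (simple) pole.
  P(2 - I) = 15 - 14*I ≠ 0, so z = 2 - I is a (simple) pole.

Poles of f: {1 + I, 2 - I, 3 - I}

Final answer: {1 + I, 2 - I, 3 - I}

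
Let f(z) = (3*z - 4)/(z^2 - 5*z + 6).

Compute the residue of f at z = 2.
Write f(z) = P(z)/Q(z) with P(z) = 3*z - 4 and Q(z) = z^2 - 5*z + 6.
The denominator factors as Q(z) = (z - 3)*(z - 2), so z = 2 is a simple zero of Q and P is analytic there; z = 2 is therefore a simple pole and
  Res(f, z₀) = P(z₀)/Q'(z₀).

Q'(z) = 2*z - 5, so Q'(2) = -1.
P(2) = 2.

Res(f, 2) = (2)/(-1) = -2

Final answer: -2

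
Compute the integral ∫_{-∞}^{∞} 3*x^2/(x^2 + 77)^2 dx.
3*sqrt(77)*pi/154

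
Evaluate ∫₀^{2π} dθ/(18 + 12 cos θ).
Let J = ∫₀^{2π} dθ/(18 + 12 cos θ).
Put z = e^{iθ}: then cos θ = (z + 1/z)/2, dθ = dz/(iz), and z runs once counterclockwise around |z| = 1:
  J = ∮_{|z|=1} 1/(18 + 12*(z + 1/z)/2) · dz/(iz) = (2/i) ∮_{|z|=1} dz/(12*z^2 + 36*z + 12).
The roots of 12*z^2 + 36*z + 12 are z = (-18 ± sqrt(18^2 - 12^2))/12, with sqrt(180) = 6*sqrt(5); their product is 1, so only z₊ = -3/2 + sqrt(5)/2 lies inside the unit circle (z₋ = -3/2 - sqrt(5)/2 lies outside).
z₊ is a simple zero of q(z) = 12*z^2 + 36*z + 12, so Res(1/q, z₊) = 1/q'(z₊) with q'(z) = 24*z + 36; and q'(z₊) = 12*(z₊ - z₋) = 12*sqrt(5).
Therefore J = (2/i) · 2πi · 1/(12*sqrt(5)) = 2*pi/(6*sqrt(5)) = sqrt(5)*pi/15

Final answer: sqrt(5)*pi/15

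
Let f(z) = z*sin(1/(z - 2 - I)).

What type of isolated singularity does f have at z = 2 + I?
Let u = z - 2 - I. Then
  sin(1/u) = Σ_{k≥0} (-1)^k (1)^(2k+1)/((2k+1)!·u^(2k+1)) = 1/u - 1/(6*u^3) + 1/(120*u^5) + ...
which has infinitely many negative powers of u, so sin(1/(z - 2 - I)) has an essential singularity at z = 2 + I.
The extra factor z is a nonzero polynomial; if the product had at most a pole at z = 2 + I, dividing by that polynomial would leave sin(1/(z - 2 - I)) with at most a pole too — contradiction. (Equivalently, the product's Laurent series still has infinitely many negative powers.)
So the singularity is essential.

Final answer: essential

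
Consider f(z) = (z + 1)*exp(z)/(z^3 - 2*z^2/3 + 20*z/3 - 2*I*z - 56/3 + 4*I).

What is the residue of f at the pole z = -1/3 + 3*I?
Write f(z) = P(z)/Q(z) with P(z) = (z + 1)*exp(z) and Q(z) = z^3 - 2*z^2/3 + 20*z/3 - 2*I*z - 56/3 + 4*I.
The denominator factors as Q(z) = (z + 1 + 3*I)*(z + 1/3 - 3*I)*(z - 2), so z = -1/3 + 3*I is a simple zero of Q and P is analytic there; z = -1/3 + 3*I is therefore a simple pole and
  Res(f, z₀) = P(z₀)/Q'(z₀).

Q'(z) = 3*z^2 - 4*z/3 + 20/3 - 2*I, so Q'(-1/3 + 3*I) = -176/9 - 12*I.
P(-1/3 + 3*I) = (2/3 + 3*I)*exp(-1/3 + 3*I).

Res(f, -1/3 + 3*I) = ((2/3 + 3*I)*exp(-1/3 + 3*I))/(-176/9 - 12*I) = (-993/10660 - 513*I/5330)*exp(-1/3 + 3*I)

Final answer: (-993/10660 - 513*I/5330)*exp(-1/3 + 3*I)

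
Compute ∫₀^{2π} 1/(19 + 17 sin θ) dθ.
sqrt(2)*pi/6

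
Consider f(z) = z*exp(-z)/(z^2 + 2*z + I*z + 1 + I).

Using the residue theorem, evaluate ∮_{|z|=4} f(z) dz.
By the residue theorem, ∮_C f(z) dz = 2πi · (sum of the residues of f at the poles inside |z| = 4).

The denominator factors as (z + 1)*(z + 1 + I), so the singularities of f are simple poles at z = -1, z = -1 - I.
  |-1|² = 1 < 16 = 4², so this pole is inside the contour.
  |-1 - I|² = 2 < 16 = 4², so this pole is inside the contour.

With P(z) = z*exp(-z) and Q(z) = z^2 + 2*z + I*z + 1 + I, each pole is simple, so Res(f, z₀) = P(z₀)/Q'(z₀) with Q'(z) = 2*z + 2 + I.
  Res(f, -1) = P(-1)/Q'(-1) = (-exp(1))/(I) = exp(1)*I
  Res(f, -1 - I) = P(-1 - I)/Q'(-1 - I) = ((-1 - I)*exp(1 + I))/(-I) = (1 - I)*exp(1 + I)

Sum of residues inside C: (1 - I)*exp(1 + I) + exp(1)*I
∮_C f(z) dz = 2πi · ((1 - I)*exp(1 + I) + exp(1)*I) = -2*exp(1)*pi + pi*(2 + 2*I)*exp(1 + I)

Final answer: -2*exp(1)*pi + pi*(2 + 2*I)*exp(1 + I)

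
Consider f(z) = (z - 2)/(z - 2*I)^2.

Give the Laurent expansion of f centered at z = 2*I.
(-2 + 2*I)/(z - 2*I)^2 + 1/(z - 2*I)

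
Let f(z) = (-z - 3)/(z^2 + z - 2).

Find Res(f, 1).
Write f(z) = P(z)/Q(z) with P(z) = -z - 3 and Q(z) = z^2 + z - 2.
The denominator factors as Q(z) = (z + 2)*(z - 1), so z = 1 is a simple zero of Q and P is analytic there; z = 1 is therefore a simple pole and
  Res(f, z₀) = P(z₀)/Q'(z₀).

Q'(z) = 2*z + 1, so Q'(1) = 3.
P(1) = -4.

Res(f, 1) = (-4)/(3) = -4/3

Final answer: -4/3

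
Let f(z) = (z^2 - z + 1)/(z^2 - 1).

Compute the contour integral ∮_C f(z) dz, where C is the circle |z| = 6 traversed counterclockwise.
By the residue theorem, ∮_C f(z) dz = 2πi · (sum of the residues of f at the poles inside |z| = 6).

The denominator factors as (z - 1)*(z + 1), so the singularities of f are simple poles at z = 1, z = -1.
  |1|² = 1 < 36 = 6², so this pole is inside the contour.
  |-1|² = 1 < 36 = 6², so this pole is inside the contour.

With P(z) = z^2 - z + 1 and Q(z) = z^2 - 1, each pole is simple, so Res(f, z₀) = P(z₀)/Q'(z₀) with Q'(z) = 2*z.
  Res(f, 1) = P(1)/Q'(1) = (1)/(2) = 1/2
  Res(f, -1) = P(-1)/Q'(-1) = (3)/(-2) = -3/2

Sum of residues inside C: -1
∮_C f(z) dz = 2πi · (-1) = -2*I*pi

Final answer: -2*I*pi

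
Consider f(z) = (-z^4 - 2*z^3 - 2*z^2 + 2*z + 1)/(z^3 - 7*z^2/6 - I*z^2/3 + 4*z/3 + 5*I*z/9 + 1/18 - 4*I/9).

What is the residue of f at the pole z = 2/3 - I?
Write f(z) = P(z)/Q(z) with P(z) = -z^4 - 2*z^3 - 2*z^2 + 2*z + 1 and Q(z) = z^3 - 7*z^2/6 - I*z^2/3 + 4*z/3 + 5*I*z/9 + 1/18 - 4*I/9.
The denominator factors as Q(z) = (z - I/3)*(z - 1/2 - I)*(z - 2/3 + I), so z = 2/3 - I is a simple zero of Q and P is analytic there; z = 2/3 - I is therefore a simple pole and
  Res(f, z₀) = P(z₀)/Q'(z₀).

Q'(z) = 3*z^2 - 7*z/3 - 2*I*z/3 + 4/3 + 5*I/9, so Q'(2/3 - I) = -23/9 - 14*I/9.
P(2/3 - I) = 674/81 - 4*I/27.

Res(f, 2/3 - I) = (674/81 - 4*I/27)/(-23/9 - 14*I/9) = -15334/6525 + 9712*I/6525

Final answer: -15334/6525 + 9712*I/6525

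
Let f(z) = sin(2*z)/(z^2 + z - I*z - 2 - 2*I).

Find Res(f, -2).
(3/10 - I/10)*sin(4)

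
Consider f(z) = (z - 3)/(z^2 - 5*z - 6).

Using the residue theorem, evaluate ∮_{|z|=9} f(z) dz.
2*I*pi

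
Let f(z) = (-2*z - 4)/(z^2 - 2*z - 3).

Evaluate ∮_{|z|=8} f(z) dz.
By the residue theorem, ∮_C f(z) dz = 2πi · (sum of the residues of f at the poles inside |z| = 8).

The denominator factors as (z + 1)*(z - 3), so the singularities of f are simple poles at z = -1, z = 3.
  |-1|² = 1 < 64 = 8², so this pole is inside the contour.
  |3|² = 9 < 64 = 8², so this pole is inside the contour.

With P(z) = -2*z - 4 and Q(z) = z^2 - 2*z - 3, each pole is simple, so Res(f, z₀) = P(z₀)/Q'(z₀) with Q'(z) = 2*z - 2.
  Res(f, -1) = P(-1)/Q'(-1) = (-2)/(-4) = 1/2
  Res(f, 3) = P(3)/Q'(3) = (-10)/(4) = -5/2

Sum of residues inside C: -2
∮_C f(z) dz = 2πi · (-2) = -4*I*pi

Final answer: -4*I*pi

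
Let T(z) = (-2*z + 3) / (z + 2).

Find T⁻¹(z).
Set w = T(z) = (-2*z + 3) / (z + 2) and solve for z:
  w*(z + 2) = -2*z + 3
  2*w + z*(w + 2) - 3 = 0
  z*(w + 2) = 3 - 2*w
  z = (2*w - 3)/(-w - 2)
Renaming the variable, T⁻¹(z) = (2*z - 3)/(-z - 2) = (-2*z + 3)/(z + 2).
(Check: ad - bc = -7 ≠ 0, so T is invertible.)

Final answer: (-2*z + 3)/(z + 2)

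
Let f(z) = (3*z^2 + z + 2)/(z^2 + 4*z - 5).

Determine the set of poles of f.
The singularities of f are the zeros of the denominator. Factoring,
  z^2 + 4*z - 5 = (z + 5)*(z - 1)
so the candidates are z = -5, z = 1.

Check the numerator P(z) = 3*z^2 + z + 2 at each one:
  P(-5) = 72 ≠ 0, so z = -5 is a (simple) pole.
  P(1) = 6 ≠ 0, so z = 1 is a (simple) pole.

Poles of f: {-5, 1}

Final answer: {-5, 1}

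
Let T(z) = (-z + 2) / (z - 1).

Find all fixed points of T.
{-sqrt(2), sqrt(2)}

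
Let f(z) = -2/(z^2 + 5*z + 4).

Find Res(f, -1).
-2/3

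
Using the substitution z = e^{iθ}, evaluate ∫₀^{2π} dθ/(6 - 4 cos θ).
Call the integral J. The integrand is 2π-periodic and we integrate over a full period, so shifting θ does not change the value (θ → θ + π flips the sign of the trig term). Hence
  J = ∫₀^{2π} dθ/(6 + 4 cos θ).
Put z = e^{iθ}: then cos θ = (z + 1/z)/2, dθ = dz/(iz), and z runs once counterclockwise around |z| = 1:
  J = ∮_{|z|=1} 1/(6 + 4*(z + 1/z)/2) · dz/(iz) = (2/i) ∮_{|z|=1} dz/(4*z^2 + 12*z + 4).
The roots of 4*z^2 + 12*z + 4 are z = (-6 ± sqrt(6^2 - 4^2))/4, with sqrt(20) = 2*sqrt(5); their product is 1, so only z₊ = -3/2 + sqrt(5)/2 lies inside the unit circle (z₋ = -3/2 - sqrt(5)/2 lies outside).
z₊ is a simple zero of q(z) = 4*z^2 + 12*z + 4, so Res(1/q, z₊) = 1/q'(z₊) with q'(z) = 8*z + 12; and q'(z₊) = 4*(z₊ - z₋) = 4*sqrt(5).
Therefore J = (2/i) · 2πi · 1/(4*sqrt(5)) = 2*pi/(2*sqrt(5)) = sqrt(5)*pi/5

Final answer: sqrt(5)*pi/5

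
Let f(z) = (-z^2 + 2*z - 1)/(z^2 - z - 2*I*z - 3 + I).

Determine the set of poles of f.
The singularities of f are the zeros of the denominator. Factoring,
  z^2 - z - 2*I*z - 3 + I = (z + 1 - I)*(z - 2 - I)
so the candidates are z = -1 + I, z = 2 + I.

Check the numerator P(z) = -z^2 + 2*z - 1 at each one:
  P(-1 + I) = -3 + 4*I ≠ 0, so z = -1 + I is a (simple) pole.
  P(2 + I) = -2*I ≠ 0, so z = 2 + I is a (simple) pole.

Poles of f: {-1 + I, 2 + I}

Final answer: {-1 + I, 2 + I}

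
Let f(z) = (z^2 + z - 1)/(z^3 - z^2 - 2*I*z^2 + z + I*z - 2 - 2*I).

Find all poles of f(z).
{-I, 2*I, 1 + I}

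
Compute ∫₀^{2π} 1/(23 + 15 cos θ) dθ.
Let J = ∫₀^{2π} dθ/(23 + 15 cos θ).
Put z = e^{iθ}: then cos θ = (z + 1/z)/2, dθ = dz/(iz), and z runs once counterclockwise around |z| = 1:
  J = ∮_{|z|=1} 1/(23 + 15*(z + 1/z)/2) · dz/(iz) = (2/i) ∮_{|z|=1} dz/(15*z^2 + 46*z + 15).
The roots of 15*z^2 + 46*z + 15 are z = (-23 ± sqrt(23^2 - 15^2))/15, with sqrt(304) = 4*sqrt(19); their product is 1, so only z₊ = -23/15 + 4*sqrt(19)/15 lies inside the unit circle (z₋ = -23/15 - 4*sqrt(19)/15 lies outside).
z₊ is a simple zero of q(z) = 15*z^2 + 46*z + 15, so Res(1/q, z₊) = 1/q'(z₊) with q'(z) = 30*z + 46; and q'(z₊) = 15*(z₊ - z₋) = 8*sqrt(19).
Therefore J = (2/i) · 2πi · 1/(8*sqrt(19)) = 2*pi/(4*sqrt(19)) = sqrt(19)*pi/38

Final answer: sqrt(19)*pi/38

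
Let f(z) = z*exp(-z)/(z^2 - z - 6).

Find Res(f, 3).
Write f(z) = P(z)/Q(z) with P(z) = z*exp(-z) and Q(z) = z^2 - z - 6.
The denominator factors as Q(z) = (z - 3)*(z + 2), so z = 3 is a simple zero of Q and P is analytic there; z = 3 is therefore a simple pole and
  Res(f, z₀) = P(z₀)/Q'(z₀).

Q'(z) = 2*z - 1, so Q'(3) = 5.
P(3) = 3*exp(-3).

Res(f, 3) = (3*exp(-3))/(5) = 3*exp(-3)/5

Final answer: 3*exp(-3)/5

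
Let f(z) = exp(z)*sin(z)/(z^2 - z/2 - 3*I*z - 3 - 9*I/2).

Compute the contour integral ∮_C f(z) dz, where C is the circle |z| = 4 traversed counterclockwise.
pi*(24/85 + 28*I/85)*exp(2 + 3*I)*sin(2 + 3*I) + pi*(24/85 + 28*I/85)*exp(-3/2)*sin(3/2)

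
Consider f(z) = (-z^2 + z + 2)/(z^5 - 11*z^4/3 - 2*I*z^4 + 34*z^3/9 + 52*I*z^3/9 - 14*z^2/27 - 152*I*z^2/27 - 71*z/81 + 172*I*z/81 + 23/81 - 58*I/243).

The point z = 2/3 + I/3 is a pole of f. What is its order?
Factor the denominator:
  z^5 - 11*z^4/3 - 2*I*z^4 + 34*z^3/9 + 52*I*z^3/9 - 14*z^2/27 - 152*I*z^2/27 - 71*z/81 + 172*I*z/81 + 23/81 - 58*I/243 = (z - 2/3 - I/3)^4*(z - 1 - 2*I/3)

The numerator P(z) = -z^2 + z + 2 has P(2/3 + I/3) = 7/3 - I/9 ≠ 0, so no factor of (z - 2/3 - I/3) cancels.
Near z = 2/3 + I/3 we can therefore write f(z) = g(z)/(z - 2/3 - I/3)^4 with g analytic at 2/3 + I/3 and g(2/3 + I/3) ≠ 0 (g is the numerator divided by the remaining denominator factors).

Hence z = 2/3 + I/3 is a pole of order 4.

Final answer: 4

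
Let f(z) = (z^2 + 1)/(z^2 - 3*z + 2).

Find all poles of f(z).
The singularities of f are the zeros of the denominator. Factoring,
  z^2 - 3*z + 2 = (z - 1)*(z - 2)
so the candidates are z = 1, z = 2.

Check the numerator P(z) = z^2 + 1 at each one:
  P(1) = 2 ≠ 0, so z = 1 is a (simple) pole.
  P(2) = 5 ≠ 0, so z = 2 is a (simple) pole.

Poles of f: {1, 2}

Final answer: {1, 2}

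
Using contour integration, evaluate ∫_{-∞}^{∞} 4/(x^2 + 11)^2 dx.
Let f(z) = 4/(z^2 + 11)^2. The denominator has no real zeros and deg Q - deg P = 4 ≥ 2, so the integral of f over the upper semicircle |z| = R tends to 0 as R → ∞. Closing the contour in the upper half-plane,
  ∫_{-∞}^{∞} f(x) dx = 2πi · Σ Res(f, z_k)  over the poles with Im z_k > 0.

Zeros of the denominator: z^2 + 11 = 0 gives z = ±sqrt(11)*I.
Upper half-plane: z = sqrt(11)*I (a pole of order 2).

Write f(z) = g(z)/(z - sqrt(11)*I)^2 with g(z) = 4/(z + sqrt(11)*I)^2. For a double pole, Res(f, z₀) = g'(z₀):
  g'(z) = -8/(z + sqrt(11)*I)^3
  Res(f, sqrt(11)*I) = g'(sqrt(11)*I) = -sqrt(11)*I/121

∫_{-∞}^{∞} f(x) dx = 2πi · (-sqrt(11)*I/121) = 2*sqrt(11)*pi/121

Final answer: 2*sqrt(11)*pi/121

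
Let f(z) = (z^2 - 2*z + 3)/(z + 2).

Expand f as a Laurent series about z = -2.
Put w = z - (-2), i.e. z = w - 2. The denominator is w, so it suffices to rewrite the numerator in powers of w.

P(z) = z^2 - 2*z + 3
P(w - 2) = 11 - 6*w + w^2

Dividing each term by w:
  f = 11/w - 6 + w

Substituting back w = z + 2:
  f(z) = 11/(z + 2) - 6 + (z + 2)

The series is finite because the numerator is a polynomial; the negative powers form the principal part, and the coefficient of 1/(z + 2) gives Res(f, -2) = 11.

Final answer: 11/(z + 2) - 6 + (z + 2)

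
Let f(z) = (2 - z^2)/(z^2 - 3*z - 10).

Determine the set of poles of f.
{-2, 5}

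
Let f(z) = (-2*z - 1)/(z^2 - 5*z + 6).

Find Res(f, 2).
Write f(z) = P(z)/Q(z) with P(z) = -2*z - 1 and Q(z) = z^2 - 5*z + 6.
The denominator factors as Q(z) = (z - 2)*(z - 3), so z = 2 is a simple zero of Q and P is analytic there; z = 2 is therefore a simple pole and
  Res(f, z₀) = P(z₀)/Q'(z₀).

Q'(z) = 2*z - 5, so Q'(2) = -1.
P(2) = -5.

Res(f, 2) = (-5)/(-1) = 5

Final answer: 5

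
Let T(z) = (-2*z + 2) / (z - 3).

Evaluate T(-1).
Substitute z = -1:
  numerator:   -2*(-1) + 2 = 4
  denominator: (-1) - 3 = -4
T(-1) = (4)/(-4) = -1

Final answer: -1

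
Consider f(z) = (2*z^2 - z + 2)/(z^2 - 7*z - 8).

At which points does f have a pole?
{-1, 8}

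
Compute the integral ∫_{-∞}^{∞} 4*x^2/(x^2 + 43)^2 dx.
Let f(z) = 4*z^2/(z^2 + 43)^2. The denominator has no real zeros and deg Q - deg P = 2 ≥ 2, so the integral of f over the upper semicircle |z| = R tends to 0 as R → ∞. Closing the contour in the upper half-plane,
  ∫_{-∞}^{∞} f(x) dx = 2πi · Σ Res(f, z_k)  over the poles with Im z_k > 0.

Zeros of the denominator: z^2 + 43 = 0 gives z = ±sqrt(43)*I.
Upper half-plane: z = sqrt(43)*I (a pole of order 2).

Write f(z) = g(z)/(z - sqrt(43)*I)^2 with g(z) = 4*z^2/(z + sqrt(43)*I)^2. For a double pole, Res(f, z₀) = g'(z₀):
  g'(z) = 8*sqrt(43)*I*z/(z + sqrt(43)*I)^3
  Res(f, sqrt(43)*I) = g'(sqrt(43)*I) = -sqrt(43)*I/43

∫_{-∞}^{∞} f(x) dx = 2πi · (-sqrt(43)*I/43) = 2*sqrt(43)*pi/43

Final answer: 2*sqrt(43)*pi/43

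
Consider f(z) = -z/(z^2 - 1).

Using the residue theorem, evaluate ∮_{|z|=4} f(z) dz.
-2*I*pi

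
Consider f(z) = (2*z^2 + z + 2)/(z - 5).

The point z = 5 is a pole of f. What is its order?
Factor the denominator:
  z - 5 = (z - 5)

The numerator P(z) = 2*z^2 + z + 2 has P(5) = 57 ≠ 0, so no factor of (z - 5) cancels.
Near z = 5 we can therefore write f(z) = g(z)/(z - 5) with g analytic at 5 and g(5) ≠ 0 (g is just the numerator).

Hence z = 5 is a pole of order 1.

Final answer: 1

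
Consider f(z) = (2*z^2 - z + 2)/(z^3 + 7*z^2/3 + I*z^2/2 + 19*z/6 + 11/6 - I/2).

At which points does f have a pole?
The singularities of f are the zeros of the denominator. Factoring,
  z^3 + 7*z^2/3 + I*z^2/2 + 19*z/6 + 11/6 - I/2 = (z + 1/3 - I)*(z + 1)*(z + 1 + 3*I/2)
so the candidates are z = -1/3 + I, z = -1, z = -1 - 3*I/2.

Check the numerator P(z) = 2*z^2 - z + 2 at each one:
  P(-1/3 + I) = 5/9 - 7*I/3 ≠ 0, so z = -1/3 + I is a (simple) pole.
  P(-1) = 5 ≠ 0, so z = -1 is a (simple) pole.
  P(-1 - 3*I/2) = 1/2 + 15*I/2 ≠ 0, so z = -1 - 3*I/2 is a (simple) pole.

Poles of f: {-1 - 3*I/2, -1, -1/3 + I}

Final answer: {-1 - 3*I/2, -1, -1/3 + I}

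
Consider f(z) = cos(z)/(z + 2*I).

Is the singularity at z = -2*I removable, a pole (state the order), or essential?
Write f(z) = g(z)/(z + 2*I) with g(z) = cos(z).
g is entire and g(-2*I) = cosh(2) ≠ 0, so no factor of (z + 2*I) cancels: the Laurent expansion of f about z = -2*I starts at the power -1, i.e. lim_{z→z₀} (z - z₀) f(z) = cosh(2) is finite and nonzero.
So z = -2*I is a pole of order 1.

Final answer: pole of order 1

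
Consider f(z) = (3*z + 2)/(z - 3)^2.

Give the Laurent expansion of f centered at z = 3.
Put w = z - (3), i.e. z = w + 3. The denominator is w^2, so it suffices to rewrite the numerator in powers of w.

P(z) = 3*z + 2
P(w + 3) = 11 + 3*w

Dividing each term by w^2:
  f = 11/w^2 + 3/w

Substituting back w = z - 3:
  f(z) = 11/(z - 3)^2 + 3/(z - 3)

The series is finite because the numerator is a polynomial; the negative powers form the principal part, and the coefficient of 1/(z - 3) gives Res(f, 3) = 3.

Final answer: 11/(z - 3)^2 + 3/(z - 3)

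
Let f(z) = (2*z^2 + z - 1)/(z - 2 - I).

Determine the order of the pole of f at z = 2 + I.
Factor the denominator:
  z - 2 - I = (z - 2 - I)

The numerator P(z) = 2*z^2 + z - 1 has P(2 + I) = 7 + 9*I ≠ 0, so no factor of (z - 2 - I) cancels.
Near z = 2 + I we can therefore write f(z) = g(z)/(z - 2 - I) with g analytic at 2 + I and g(2 + I) ≠ 0 (g is just the numerator).

Hence z = 2 + I is a pole of order 1.

Final answer: 1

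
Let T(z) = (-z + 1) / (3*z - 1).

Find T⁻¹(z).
Set w = T(z) = (-z + 1) / (3*z - 1) and solve for z:
  w*(3*z - 1) = -z + 1
  -w + z*(3*w + 1) - 1 = 0
  z*(3*w + 1) = w + 1
  z = (-w - 1)/(-3*w - 1)
Renaming the variable, T⁻¹(z) = (-z - 1)/(-3*z - 1) = (z + 1)/(3*z + 1).
(Check: ad - bc = -2 ≠ 0, so T is invertible.)

Final answer: (z + 1)/(3*z + 1)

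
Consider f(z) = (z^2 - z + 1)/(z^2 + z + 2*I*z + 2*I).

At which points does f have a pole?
{-1, -2*I}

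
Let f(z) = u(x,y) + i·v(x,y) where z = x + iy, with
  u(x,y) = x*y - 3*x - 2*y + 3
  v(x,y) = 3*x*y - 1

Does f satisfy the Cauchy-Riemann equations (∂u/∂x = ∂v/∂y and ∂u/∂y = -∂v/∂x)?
∂u/∂x = y - 3
∂v/∂y = 3*x
∂u/∂y = x - 2
∂v/∂x = 3*y
∂u/∂x ≠ ∂v/∂y and ∂u/∂y ≠ -∂v/∂x; the Cauchy-Riemann equations are not satisfied, so f is not analytic.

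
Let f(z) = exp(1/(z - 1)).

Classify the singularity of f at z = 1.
Let u = z - 1. Then
  e^(1/u) = Σ_{k≥0} (1)^k/(k!·u^k) = 1 + 1/u + 1/(2*u^2) + 1/(6*u^3) + ...
which has infinitely many negative powers of u, so exp(1/(z - 1)) has an essential singularity at z = 1.
So the singularity is essential.

Final answer: essential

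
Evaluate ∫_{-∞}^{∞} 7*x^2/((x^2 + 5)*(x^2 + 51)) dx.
7*pi*(-sqrt(5) + sqrt(51))/46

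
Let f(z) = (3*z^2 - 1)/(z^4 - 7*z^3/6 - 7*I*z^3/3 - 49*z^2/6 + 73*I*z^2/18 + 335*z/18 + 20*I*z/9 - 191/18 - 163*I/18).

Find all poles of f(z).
{-3 + I, 2/3 + I, 3/2 - 2*I/3, 2 + I}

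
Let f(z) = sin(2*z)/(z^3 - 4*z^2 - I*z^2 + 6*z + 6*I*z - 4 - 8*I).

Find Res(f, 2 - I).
(-3/13 + 2*I/13)*sin(4 - 2*I)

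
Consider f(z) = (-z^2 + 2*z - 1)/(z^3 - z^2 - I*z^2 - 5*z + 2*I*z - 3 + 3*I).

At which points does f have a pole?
The singularities of f are the zeros of the denominator. Factoring,
  z^3 - z^2 - I*z^2 - 5*z + 2*I*z - 3 + 3*I = (z - 3)*(z + 1)*(z + 1 - I)
so the candidates are z = 3, z = -1, z = -1 + I.

Check the numerator P(z) = -z^2 + 2*z - 1 at each one:
  P(3) = -4 ≠ 0, so z = 3 is a (simple) pole.
  P(-1) = -4 ≠ 0, so z = -1 is a (simple) pole.
  P(-1 + I) = -3 + 4*I ≠ 0, so z = -1 + I is a (simple) pole.

Poles of f: {-1, -1 + I, 3}

Final answer: {-1, -1 + I, 3}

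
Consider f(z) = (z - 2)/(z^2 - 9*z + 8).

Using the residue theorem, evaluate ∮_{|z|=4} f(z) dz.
By the residue theorem, ∮_C f(z) dz = 2πi · (sum of the residues of f at the poles inside |z| = 4).

The denominator factors as (z - 1)*(z - 8), so the singularities of f are simple poles at z = 1, z = 8.
  |1|² = 1 < 16 = 4², so this pole is inside the contour.
  |8|² = 64 > 16 = 4², so this pole is outside the contour.

With P(z) = z - 2 and Q(z) = z^2 - 9*z + 8, each pole is simple, so Res(f, z₀) = P(z₀)/Q'(z₀) with Q'(z) = 2*z - 9.
  Res(f, 1) = P(1)/Q'(1) = (-1)/(-7) = 1/7

∮_C f(z) dz = 2πi · (1/7) = 2*I*pi/7

Final answer: 2*I*pi/7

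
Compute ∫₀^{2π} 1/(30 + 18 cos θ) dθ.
pi/12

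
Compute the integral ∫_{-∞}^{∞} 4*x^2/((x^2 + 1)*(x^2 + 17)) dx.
Let f(z) = 4*z^2/((z^2 + 1)*(z^2 + 17)). The denominator has no real zeros and deg Q - deg P = 2 ≥ 2, so the integral of f over the upper semicircle |z| = R tends to 0 as R → ∞. Closing the contour in the upper half-plane,
  ∫_{-∞}^{∞} f(x) dx = 2πi · Σ Res(f, z_k)  over the poles with Im z_k > 0.

Zeros of the denominator: z^2 + 17 = 0 gives z = ±sqrt(17)*I; z^2 + 1 = 0 gives z = ±I.
Upper half-plane: z = I, z = sqrt(17)*I (simple).

Each pole is a simple zero of Q(z) = z^4 + 18*z^2 + 17, so Res(f, z₀) = P(z₀)/Q'(z₀) with P(z) = 4*z^2, Q'(z) = 4*z^3 + 36*z:
  Res(f, I) = (-4)/(32*I) = I/8
  Res(f, sqrt(17)*I) = (-68)/(-32*sqrt(17)*I) = -sqrt(17)*I/8

Sum of residues: I*(1 - sqrt(17))/8
∫_{-∞}^{∞} f(x) dx = 2πi · (I*(1 - sqrt(17))/8) = pi*(-1 + sqrt(17))/4

Final answer: pi*(-1 + sqrt(17))/4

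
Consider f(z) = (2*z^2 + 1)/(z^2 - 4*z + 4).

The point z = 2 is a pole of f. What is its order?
2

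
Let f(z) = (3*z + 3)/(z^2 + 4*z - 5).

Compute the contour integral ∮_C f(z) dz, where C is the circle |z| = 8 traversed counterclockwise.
By the residue theorem, ∮_C f(z) dz = 2πi · (sum of the residues of f at the poles inside |z| = 8).

The denominator factors as (z + 5)*(z - 1), so the singularities of f are simple poles at z = -5, z = 1.
  |-5|² = 25 < 64 = 8², so this pole is inside the contour.
  |1|² = 1 < 64 = 8², so this pole is inside the contour.

With P(z) = 3*z + 3 and Q(z) = z^2 + 4*z - 5, each pole is simple, so Res(f, z₀) = P(z₀)/Q'(z₀) with Q'(z) = 2*z + 4.
  Res(f, -5) = P(-5)/Q'(-5) = (-12)/(-6) = 2
  Res(f, 1) = P(1)/Q'(1) = (6)/(6) = 1

Sum of residues inside C: 3
∮_C f(z) dz = 2πi · (3) = 6*I*pi

Final answer: 6*I*pi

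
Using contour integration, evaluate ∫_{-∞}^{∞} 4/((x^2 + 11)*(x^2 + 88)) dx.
pi*(-sqrt(22) + 4*sqrt(11))/847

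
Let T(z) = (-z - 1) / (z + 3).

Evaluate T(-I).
Substitute z = -I:
  numerator:   -(-I) - 1 = -1 + I
  denominator: (-I) + 3 = 3 - I
T(-I) = (-1 + I)/(3 - I); multiplying numerator and denominator by the conjugate 3 + I gives (-4 + 2*I)/10 = -2/5 + I/5

Final answer: -2/5 + I/5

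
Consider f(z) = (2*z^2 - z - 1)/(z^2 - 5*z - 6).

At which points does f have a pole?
The singularities of f are the zeros of the denominator. Factoring,
  z^2 - 5*z - 6 = (z + 1)*(z - 6)
so the candidates are z = -1, z = 6.

Check the numerator P(z) = 2*z^2 - z - 1 at each one:
  P(-1) = 2 ≠ 0, so z = -1 is a (simple) pole.
  P(6) = 65 ≠ 0, so z = 6 is a (simple) pole.

Poles of f: {-1, 6}

Final answer: {-1, 6}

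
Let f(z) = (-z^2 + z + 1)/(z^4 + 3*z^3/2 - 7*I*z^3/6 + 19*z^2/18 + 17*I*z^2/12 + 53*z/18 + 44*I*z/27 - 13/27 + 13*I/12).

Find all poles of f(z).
The singularities of f are the zeros of the denominator. Factoring,
  z^4 + 3*z^3/2 - 7*I*z^3/6 + 19*z^2/18 + 17*I*z^2/12 + 53*z/18 + 44*I*z/27 - 13/27 + 13*I/12 = (z + 2/3 - 3*I/2)*(z + I/3)*(z - 2/3 + I)*(z + 3/2 - I)
so the candidates are z = -2/3 + 3*I/2, z = -I/3, z = 2/3 - I, z = -3/2 + I.

Check the numerator P(z) = -z^2 + z + 1 at each one:
  P(-2/3 + 3*I/2) = 77/36 + 7*I/2 ≠ 0, so z = -2/3 + 3*I/2 is a (simple) pole.
  P(-I/3) = 10/9 - I/3 ≠ 0, so z = -I/3 is a (simple) pole.
  P(2/3 - I) = 20/9 + I/3 ≠ 0, so z = 2/3 - I is a (simple) pole.
  P(-3/2 + I) = -7/4 + 4*I ≠ 0, so z = -3/2 + I is a (simple) pole.

Poles of f: {-3/2 + I, -2/3 + 3*I/2, -I/3, 2/3 - I}

Final answer: {-3/2 + I, -2/3 + 3*I/2, -I/3, 2/3 - I}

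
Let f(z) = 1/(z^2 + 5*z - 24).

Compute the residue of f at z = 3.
Write f(z) = P(z)/Q(z) with P(z) = 1 and Q(z) = z^2 + 5*z - 24.
The denominator factors as Q(z) = (z + 8)*(z - 3), so z = 3 is a simple zero of Q and P is analytic there; z = 3 is therefore a simple pole and
  Res(f, z₀) = P(z₀)/Q'(z₀).

Q'(z) = 2*z + 5, so Q'(3) = 11.
P(3) = 1.

Res(f, 3) = (1)/(11) = 1/11

Final answer: 1/11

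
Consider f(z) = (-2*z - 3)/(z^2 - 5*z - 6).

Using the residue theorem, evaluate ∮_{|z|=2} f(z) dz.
2*I*pi/7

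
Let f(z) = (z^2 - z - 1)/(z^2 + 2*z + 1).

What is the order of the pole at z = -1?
Factor the denominator:
  z^2 + 2*z + 1 = (z + 1)^2

The numerator P(z) = z^2 - z - 1 has P(-1) = 1 ≠ 0, so no factor of (z + 1) cancels.
Near z = -1 we can therefore write f(z) = g(z)/(z + 1)^2 with g analytic at -1 and g(-1) ≠ 0 (g is just the numerator).

Hence z = -1 is a pole of order 2.

Final answer: 2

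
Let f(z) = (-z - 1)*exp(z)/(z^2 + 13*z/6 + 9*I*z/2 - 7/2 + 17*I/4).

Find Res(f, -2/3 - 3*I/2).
Write f(z) = P(z)/Q(z) with P(z) = (-z - 1)*exp(z) and Q(z) = z^2 + 13*z/6 + 9*I*z/2 - 7/2 + 17*I/4.
The denominator factors as Q(z) = (z + 2/3 + 3*I/2)*(z + 3/2 + 3*I), so z = -2/3 - 3*I/2 is a simple zero of Q and P is analytic there; z = -2/3 - 3*I/2 is therefore a simple pole and
  Res(f, z₀) = P(z₀)/Q'(z₀).

Q'(z) = 2*z + 13/6 + 9*I/2, so Q'(-2/3 - 3*I/2) = 5/6 + 3*I/2.
P(-2/3 - 3*I/2) = (-1/3 + 3*I/2)*exp(-2/3 - 3*I/2).

Res(f, -2/3 - 3*I/2) = ((-1/3 + 3*I/2)*exp(-2/3 - 3*I/2))/(5/6 + 3*I/2) = (71/106 + 63*I/106)*exp(-2/3 - 3*I/2)

Final answer: (71/106 + 63*I/106)*exp(-2/3 - 3*I/2)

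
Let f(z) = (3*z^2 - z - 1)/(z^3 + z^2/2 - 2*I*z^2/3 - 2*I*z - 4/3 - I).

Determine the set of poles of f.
The singularities of f are the zeros of the denominator. Factoring,
  z^3 + z^2/2 - 2*I*z^2/3 - 2*I*z - 4/3 - I = (z - 1 - I)*(z + 1/2 - 2*I/3)*(z + 1 + I)
so the candidates are z = 1 + I, z = -1/2 + 2*I/3, z = -1 - I.

Check the numerator P(z) = 3*z^2 - z - 1 at each one:
  P(1 + I) = -2 + 5*I ≠ 0, so z = 1 + I is a (simple) pole.
  P(-1/2 + 2*I/3) = -13/12 - 8*I/3 ≠ 0, so z = -1/2 + 2*I/3 is a (simple) pole.
  P(-1 - I) = 7*I ≠ 0, so z = -1 - I is a (simple) pole.

Poles of f: {-1 - I, -1/2 + 2*I/3, 1 + I}

Final answer: {-1 - I, -1/2 + 2*I/3, 1 + I}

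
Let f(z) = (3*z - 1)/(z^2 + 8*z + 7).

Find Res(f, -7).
Write f(z) = P(z)/Q(z) with P(z) = 3*z - 1 and Q(z) = z^2 + 8*z + 7.
The denominator factors as Q(z) = (z + 7)*(z + 1), so z = -7 is a simple zero of Q and P is analytic there; z = -7 is therefore a simple pole and
  Res(f, z₀) = P(z₀)/Q'(z₀).

Q'(z) = 2*z + 8, so Q'(-7) = -6.
P(-7) = -22.

Res(f, -7) = (-22)/(-6) = 11/3

Final answer: 11/3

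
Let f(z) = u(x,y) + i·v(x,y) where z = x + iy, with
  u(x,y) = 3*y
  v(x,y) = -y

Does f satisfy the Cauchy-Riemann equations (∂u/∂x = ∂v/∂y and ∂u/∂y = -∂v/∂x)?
∂u/∂x = 0
∂v/∂y = -1
∂u/∂y = 3
∂v/∂x = 0
∂u/∂x ≠ ∂v/∂y and ∂u/∂y ≠ -∂v/∂x; the Cauchy-Riemann equations are not satisfied, so f is not analytic.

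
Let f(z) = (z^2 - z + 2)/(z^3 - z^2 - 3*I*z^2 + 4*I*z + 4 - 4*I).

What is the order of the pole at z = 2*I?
2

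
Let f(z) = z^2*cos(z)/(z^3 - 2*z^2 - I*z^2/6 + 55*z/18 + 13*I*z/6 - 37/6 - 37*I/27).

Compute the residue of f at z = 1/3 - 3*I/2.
Write f(z) = P(z)/Q(z) with P(z) = z^2*cos(z) and Q(z) = z^3 - 2*z^2 - I*z^2/6 + 55*z/18 + 13*I*z/6 - 37/6 - 37*I/27.
The denominator factors as Q(z) = (z - 1/3 + 3*I/2)*(z - 2 + I/3)*(z + 1/3 - 2*I), so z = 1/3 - 3*I/2 is a simple zero of Q and P is analytic there; z = 1/3 - 3*I/2 is therefore a simple pole and
  Res(f, z₀) = P(z₀)/Q'(z₀).

Q'(z) = 3*z^2 - 4*z - I*z/3 + 55/18 + 13*I/6, so Q'(1/3 - 3*I/2) = -187/36 + 91*I/18.
P(1/3 - 3*I/2) = (-77/36 - I)*cos(1/3 - 3*I/2).

Res(f, 1/3 - 3*I/2) = ((-77/36 - I)*cos(1/3 - 3*I/2))/(-187/36 + 91*I/18) = (7847/68093 + 20746*I/68093)*cos(1/3 - 3*I/2)

Final answer: (7847/68093 + 20746*I/68093)*cos(1/3 - 3*I/2)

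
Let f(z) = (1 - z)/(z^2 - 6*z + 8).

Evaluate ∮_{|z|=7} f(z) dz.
By the residue theorem, ∮_C f(z) dz = 2πi · (sum of the residues of f at the poles inside |z| = 7).

The denominator factors as (z - 4)*(z - 2), so the singularities of f are simple poles at z = 4, z = 2.
  |4|² = 16 < 49 = 7², so this pole is inside the contour.
  |2|² = 4 < 49 = 7², so this pole is inside the contour.

With P(z) = 1 - z and Q(z) = z^2 - 6*z + 8, each pole is simple, so Res(f, z₀) = P(z₀)/Q'(z₀) with Q'(z) = 2*z - 6.
  Res(f, 4) = P(4)/Q'(4) = (-3)/(2) = -3/2
  Res(f, 2) = P(2)/Q'(2) = (-1)/(-2) = 1/2

Sum of residues inside C: -1
∮_C f(z) dz = 2πi · (-1) = -2*I*pi

Final answer: -2*I*pi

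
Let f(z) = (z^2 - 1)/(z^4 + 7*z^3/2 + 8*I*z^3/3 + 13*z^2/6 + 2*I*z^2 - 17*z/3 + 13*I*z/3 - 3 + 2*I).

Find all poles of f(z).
The singularities of f are the zeros of the denominator. Factoring,
  z^4 + 7*z^3/2 + 8*I*z^3/3 + 13*z^2/6 + 2*I*z^2 - 17*z/3 + 13*I*z/3 - 3 + 2*I = (z - 1 + 2*I/3)*(z + 1/2)*(z + 1 - I)*(z + 3 + 3*I)
so the candidates are z = 1 - 2*I/3, z = -1/2, z = -1 + I, z = -3 - 3*I.

Check the numerator P(z) = z^2 - 1 at each one:
  P(1 - 2*I/3) = -4/9 - 4*I/3 ≠ 0, so z = 1 - 2*I/3 is a (simple) pole.
  P(-1/2) = -3/4 ≠ 0, so z = -1/2 is a (simple) pole.
  P(-1 + I) = -1 - 2*I ≠ 0, so z = -1 + I is a (simple) pole.
  P(-3 - 3*I) = -1 + 18*I ≠ 0, so z = -3 - 3*I is a (simple) pole.

Poles of f: {-3 - 3*I, -1 + I, -1/2, 1 - 2*I/3}

Final answer: {-3 - 3*I, -1 + I, -1/2, 1 - 2*I/3}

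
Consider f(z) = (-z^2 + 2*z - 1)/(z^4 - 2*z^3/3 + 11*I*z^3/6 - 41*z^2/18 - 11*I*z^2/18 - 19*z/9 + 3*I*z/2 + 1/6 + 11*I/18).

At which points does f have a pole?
The singularities of f are the zeros of the denominator. Factoring,
  z^4 - 2*z^3/3 + 11*I*z^3/6 - 41*z^2/18 - 11*I*z^2/18 - 19*z/9 + 3*I*z/2 + 1/6 + 11*I/18 = (z + 1/3 - I/3)*(z - 2 + I)*(z + 1 + 3*I/2)*(z - I/3)
so the candidates are z = -1/3 + I/3, z = 2 - I, z = -1 - 3*I/2, z = I/3.

Check the numerator P(z) = -z^2 + 2*z - 1 at each one:
  P(-1/3 + I/3) = -5/3 + 8*I/9 ≠ 0, so z = -1/3 + I/3 is a (simple) pole.
  P(2 - I) = 2*I ≠ 0, so z = 2 - I is a (simple) pole.
  P(-1 - 3*I/2) = -7/4 - 6*I ≠ 0, so z = -1 - 3*I/2 is a (simple) pole.
  P(I/3) = -8/9 + 2*I/3 ≠ 0, so z = I/3 is a (simple) pole.

Poles of f: {-1 - 3*I/2, -1/3 + I/3, I/3, 2 - I}

Final answer: {-1 - 3*I/2, -1/3 + I/3, I/3, 2 - I}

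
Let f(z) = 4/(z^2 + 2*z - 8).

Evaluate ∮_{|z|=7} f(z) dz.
By the residue theorem, ∮_C f(z) dz = 2πi · (sum of the residues of f at the poles inside |z| = 7).

The denominator factors as (z - 2)*(z + 4), so the singularities of f are simple poles at z = 2, z = -4.
  |2|² = 4 < 49 = 7², so this pole is inside the contour.
  |-4|² = 16 < 49 = 7², so this pole is inside the contour.

With P(z) = 4 and Q(z) = z^2 + 2*z - 8, each pole is simple, so Res(f, z₀) = P(z₀)/Q'(z₀) with Q'(z) = 2*z + 2.
  Res(f, 2) = P(2)/Q'(2) = (4)/(6) = 2/3
  Res(f, -4) = P(-4)/Q'(-4) = (4)/(-6) = -2/3

Sum of residues inside C: 0
∮_C f(z) dz = 2πi · (0) = 0

Final answer: 0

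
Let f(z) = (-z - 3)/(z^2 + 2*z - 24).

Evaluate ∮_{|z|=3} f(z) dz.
By the residue theorem, ∮_C f(z) dz = 2πi · (sum of the residues of f at the poles inside |z| = 3).

The denominator factors as (z - 4)*(z + 6), so the singularities of f are simple poles at z = 4, z = -6.
  |4|² = 16 > 9 = 3², so this pole is outside the contour.
  |-6|² = 36 > 9 = 3², so this pole is outside the contour.

No pole lies inside the contour, so f is analytic on and inside C and the integral is 0 (Cauchy's theorem).

Final answer: 0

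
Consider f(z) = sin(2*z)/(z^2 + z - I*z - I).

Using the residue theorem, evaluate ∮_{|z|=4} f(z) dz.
pi*(1 + I)*sin(2) + pi*(-1 + I)*sinh(2)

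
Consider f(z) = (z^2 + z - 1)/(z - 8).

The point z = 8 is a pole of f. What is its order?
Factor the denominator:
  z - 8 = (z - 8)

The numerator P(z) = z^2 + z - 1 has P(8) = 71 ≠ 0, so no factor of (z - 8) cancels.
Near z = 8 we can therefore write f(z) = g(z)/(z - 8) with g analytic at 8 and g(8) ≠ 0 (g is just the numerator).

Hence z = 8 is a pole of order 1.

Final answer: 1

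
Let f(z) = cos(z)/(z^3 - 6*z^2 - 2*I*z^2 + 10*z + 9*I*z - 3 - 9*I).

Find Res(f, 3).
Write f(z) = P(z)/Q(z) with P(z) = cos(z) and Q(z) = z^3 - 6*z^2 - 2*I*z^2 + 10*z + 9*I*z - 3 - 9*I.
The denominator factors as Q(z) = (z - 1 - I)*(z - 3)*(z - 2 - I), so z = 3 is a simple zero of Q and P is analytic there; z = 3 is therefore a simple pole and
  Res(f, z₀) = P(z₀)/Q'(z₀).

Q'(z) = 3*z^2 - 12*z - 4*I*z + 10 + 9*I, so Q'(3) = 1 - 3*I.
P(3) = cos(3).

Res(f, 3) = (cos(3))/(1 - 3*I) = (1/10 + 3*I/10)*cos(3)

Final answer: (1/10 + 3*I/10)*cos(3)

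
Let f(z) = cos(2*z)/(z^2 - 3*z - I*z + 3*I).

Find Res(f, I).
Write f(z) = P(z)/Q(z) with P(z) = cos(2*z) and Q(z) = z^2 - 3*z - I*z + 3*I.
The denominator factors as Q(z) = (z - I)*(z - 3), so z = I is a simple zero of Q and P is analytic there; z = I is therefore a simple pole and
  Res(f, z₀) = P(z₀)/Q'(z₀).

Q'(z) = 2*z - 3 - I, so Q'(I) = -3 + I.
P(I) = cosh(2).

Res(f, I) = (cosh(2))/(-3 + I) = (-3/10 - I/10)*cosh(2)

Final answer: (-3/10 - I/10)*cosh(2)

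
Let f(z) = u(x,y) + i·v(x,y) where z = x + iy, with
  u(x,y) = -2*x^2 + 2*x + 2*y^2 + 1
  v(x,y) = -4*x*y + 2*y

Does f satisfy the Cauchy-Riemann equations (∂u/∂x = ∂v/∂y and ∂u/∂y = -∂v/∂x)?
∂u/∂x = 2 - 4*x
∂v/∂y = 2 - 4*x
∂u/∂y = 4*y
∂v/∂x = -4*y
∂u/∂x = ∂v/∂y and ∂u/∂y = -∂v/∂x hold identically; f is analytic.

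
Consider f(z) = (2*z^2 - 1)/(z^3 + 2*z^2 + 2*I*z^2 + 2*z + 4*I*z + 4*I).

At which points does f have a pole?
The singularities of f are the zeros of the denominator. Factoring,
  z^3 + 2*z^2 + 2*I*z^2 + 2*z + 4*I*z + 4*I = (z + 2*I)*(z + 1 - I)*(z + 1 + I)
so the candidates are z = -2*I, z = -1 + I, z = -1 - I.

Check the numerator P(z) = 2*z^2 - 1 at each one:
  P(-2*I) = -9 ≠ 0, so z = -2*I is a (simple) pole.
  P(-1 + I) = -1 - 4*I ≠ 0, so z = -1 + I is a (simple) pole.
  P(-1 - I) = -1 + 4*I ≠ 0, so z = -1 - I is a (simple) pole.

Poles of f: {-1 - I, -1 + I, -2*I}

Final answer: {-1 - I, -1 + I, -2*I}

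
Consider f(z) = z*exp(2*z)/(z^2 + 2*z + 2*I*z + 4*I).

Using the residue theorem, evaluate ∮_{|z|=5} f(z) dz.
pi*(-1 + I)*exp(-4) + pi*(1 + I)*exp(-4*I)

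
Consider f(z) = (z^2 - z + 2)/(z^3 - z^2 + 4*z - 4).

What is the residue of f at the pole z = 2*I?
Write f(z) = P(z)/Q(z) with P(z) = z^2 - z + 2 and Q(z) = z^3 - z^2 + 4*z - 4.
The denominator factors as Q(z) = (z - 2*I)*(z + 2*I)*(z - 1), so z = 2*I is a simple zero of Q and P is analytic there; z = 2*I is therefore a simple pole and
  Res(f, z₀) = P(z₀)/Q'(z₀).

Q'(z) = 3*z^2 - 2*z + 4, so Q'(2*I) = -8 - 4*I.
P(2*I) = -2 - 2*I.

Res(f, 2*I) = (-2 - 2*I)/(-8 - 4*I) = 3/10 + I/10

Final answer: 3/10 + I/10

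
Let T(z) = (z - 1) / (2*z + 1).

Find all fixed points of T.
{-sqrt(2)*I/2, sqrt(2)*I/2}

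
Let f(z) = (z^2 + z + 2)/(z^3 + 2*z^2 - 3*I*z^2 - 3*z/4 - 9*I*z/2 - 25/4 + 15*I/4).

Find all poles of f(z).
The singularities of f are the zeros of the denominator. Factoring,
  z^3 + 2*z^2 - 3*I*z^2 - 3*z/4 - 9*I*z/2 - 25/4 + 15*I/4 = (z + 2 + I/2)*(z - 1 - I/2)*(z + 1 - 3*I)
so the candidates are z = -2 - I/2, z = 1 + I/2, z = -1 + 3*I.

Check the numerator P(z) = z^2 + z + 2 at each one:
  P(-2 - I/2) = 15/4 + 3*I/2 ≠ 0, so z = -2 - I/2 is a (simple) pole.
  P(1 + I/2) = 15/4 + 3*I/2 ≠ 0, so z = 1 + I/2 is a (simple) pole.
  P(-1 + 3*I) = -7 - 3*I ≠ 0, so z = -1 + 3*I is a (simple) pole.

Poles of f: {-2 - I/2, -1 + 3*I, 1 + I/2}

Final answer: {-2 - I/2, -1 + 3*I, 1 + I/2}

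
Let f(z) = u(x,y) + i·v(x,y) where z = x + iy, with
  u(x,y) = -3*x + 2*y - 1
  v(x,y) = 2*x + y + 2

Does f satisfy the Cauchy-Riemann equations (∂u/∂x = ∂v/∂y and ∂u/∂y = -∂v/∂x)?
∂u/∂x = -3
∂v/∂y = 1
∂u/∂y = 2
∂v/∂x = 2
∂u/∂x ≠ ∂v/∂y and ∂u/∂y ≠ -∂v/∂x; the Cauchy-Riemann equations are not satisfied, so f is not analytic.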